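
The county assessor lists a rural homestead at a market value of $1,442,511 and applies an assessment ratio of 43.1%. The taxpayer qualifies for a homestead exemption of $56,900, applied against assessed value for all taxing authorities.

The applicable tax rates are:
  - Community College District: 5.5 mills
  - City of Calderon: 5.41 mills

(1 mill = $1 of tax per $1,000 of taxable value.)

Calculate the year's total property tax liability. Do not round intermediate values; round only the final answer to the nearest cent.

$6,162.21

Assessed value = $1,442,511 × 0.431 = $621,722.241
Taxable value = $621,722.241 − $56,900 = $564,822.241
Community College District: $564,822.241 × 0.0055 = $3,106.5223255
City of Calderon: $564,822.241 × 0.00541 = $3,055.68832381
Total = $3,106.5223255 + $3,055.68832381 = $6,162.21064931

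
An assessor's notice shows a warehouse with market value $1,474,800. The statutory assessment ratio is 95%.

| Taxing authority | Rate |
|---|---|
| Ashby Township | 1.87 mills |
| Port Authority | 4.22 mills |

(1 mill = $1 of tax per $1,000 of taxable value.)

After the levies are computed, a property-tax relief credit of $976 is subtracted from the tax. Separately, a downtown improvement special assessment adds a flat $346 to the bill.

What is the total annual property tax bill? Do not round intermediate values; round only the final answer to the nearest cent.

Assessed value = $1,474,800 × 0.95 = $1,401,060
Ashby Township: $1,401,060 × 0.00187 = $2,619.9822
Port Authority: $1,401,060 × 0.00422 = $5,912.4732
Levies subtotal = $8,532.4554
After credit = $8,532.4554 − $976 = $7,556.4554
Total = $7,556.4554 + $346 = $7,902.4554

$7,902.46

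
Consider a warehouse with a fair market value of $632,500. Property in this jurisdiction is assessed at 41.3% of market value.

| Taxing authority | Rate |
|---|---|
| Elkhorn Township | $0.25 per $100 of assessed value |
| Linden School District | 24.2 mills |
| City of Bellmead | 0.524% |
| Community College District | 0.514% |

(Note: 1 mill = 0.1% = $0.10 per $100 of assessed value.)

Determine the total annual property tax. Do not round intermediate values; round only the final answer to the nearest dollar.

$9,686

Assessed value = $632,500 × 0.413 = $261,222.5
Elkhorn Township: $261,222.5 × 0.0025 = $653.05625
Linden School District: $261,222.5 × 0.0242 = $6,321.5845
City of Bellmead: $261,222.5 × 0.00524 = $1,368.8059
Community College District: $261,222.5 × 0.00514 = $1,342.68365
Total = $9,686.1303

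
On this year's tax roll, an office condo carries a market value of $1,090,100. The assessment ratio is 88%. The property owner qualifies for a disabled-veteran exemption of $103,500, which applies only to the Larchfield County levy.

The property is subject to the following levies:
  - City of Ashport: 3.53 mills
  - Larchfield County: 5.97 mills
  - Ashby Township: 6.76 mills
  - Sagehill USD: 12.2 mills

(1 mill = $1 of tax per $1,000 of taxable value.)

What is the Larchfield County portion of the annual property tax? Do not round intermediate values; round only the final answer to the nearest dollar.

Assessed value = $1,090,100 × 0.88 = $959,288
Larchfield County taxable value = $959,288 − $103,500 = $855,788
Larchfield County levy = $855,788 × 0.00597 = $5,109.05436

$5,109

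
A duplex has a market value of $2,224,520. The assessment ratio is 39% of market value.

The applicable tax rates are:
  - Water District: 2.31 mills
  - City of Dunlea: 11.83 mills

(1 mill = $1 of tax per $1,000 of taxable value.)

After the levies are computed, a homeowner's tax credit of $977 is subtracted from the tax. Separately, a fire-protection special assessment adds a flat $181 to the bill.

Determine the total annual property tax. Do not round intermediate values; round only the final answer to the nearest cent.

Assessed value = $2,224,520 × 0.39 = $867,562.8
Water District: $867,562.8 × 0.00231 = $2,004.070068
City of Dunlea: $867,562.8 × 0.01183 = $10,263.267924
Levies subtotal = $12,267.337992
After credit = $12,267.337992 − $977 = $11,290.337992
Total = $11,290.337992 + $181 = $11,471.337992

$11,471.34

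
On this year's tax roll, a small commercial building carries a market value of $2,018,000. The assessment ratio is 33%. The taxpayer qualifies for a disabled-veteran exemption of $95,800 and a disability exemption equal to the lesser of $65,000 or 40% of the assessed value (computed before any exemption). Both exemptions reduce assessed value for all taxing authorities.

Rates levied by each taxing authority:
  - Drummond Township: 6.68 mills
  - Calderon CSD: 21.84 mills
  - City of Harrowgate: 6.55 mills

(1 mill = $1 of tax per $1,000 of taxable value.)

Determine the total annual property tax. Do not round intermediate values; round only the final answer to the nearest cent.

Assessed value = $2,018,000 × 0.33 = $665,940
Disability exemption = min($65,000, 40% × $665,940) = min($65,000, $266,376) = $65,000 (dollar cap binds)
Taxable value = $665,940 − $95,800 − $65,000 = $505,140
Drummond Township: $505,140 × 0.00668 = $3,374.3352
Calderon CSD: $505,140 × 0.02184 = $11,032.2576
City of Harrowgate: $505,140 × 0.00655 = $3,308.667
Total = $17,715.2598

$17,715.26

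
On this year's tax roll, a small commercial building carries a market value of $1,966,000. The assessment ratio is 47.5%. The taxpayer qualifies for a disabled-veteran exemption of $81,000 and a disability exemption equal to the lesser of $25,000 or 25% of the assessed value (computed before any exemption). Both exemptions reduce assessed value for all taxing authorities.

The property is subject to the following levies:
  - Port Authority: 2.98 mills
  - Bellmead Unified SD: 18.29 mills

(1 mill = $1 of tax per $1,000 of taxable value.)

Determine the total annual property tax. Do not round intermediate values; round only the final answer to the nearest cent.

$17,608.37

Assessed value = $1,966,000 × 0.475 = $933,850
Disability exemption = min($25,000, 25% × $933,850) = min($25,000, $233,462.5) = $25,000 (dollar cap binds)
Taxable value = $933,850 − $81,000 − $25,000 = $827,850
Port Authority: $827,850 × 0.00298 = $2,466.993
Bellmead Unified SD: $827,850 × 0.01829 = $15,141.3765
Total = $17,608.3695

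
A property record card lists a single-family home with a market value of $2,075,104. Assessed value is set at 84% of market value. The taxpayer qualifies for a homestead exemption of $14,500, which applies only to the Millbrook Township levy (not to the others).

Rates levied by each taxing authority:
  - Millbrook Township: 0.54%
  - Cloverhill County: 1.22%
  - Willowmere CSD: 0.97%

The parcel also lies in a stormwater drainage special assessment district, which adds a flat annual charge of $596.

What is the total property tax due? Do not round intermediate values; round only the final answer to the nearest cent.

$48,103.98

Assessed value = $2,075,104 × 0.84 = $1,743,087.36
Millbrook Township: ($1,743,087.36 − $14,500) × 0.0054 = $1,728,587.36 × 0.0054 = $9,334.371744
Cloverhill County: $1,743,087.36 × 0.0122 = $21,265.665792
Willowmere CSD: $1,743,087.36 × 0.0097 = $16,907.947392
Levies subtotal = $47,507.984928
Total = $47,507.984928 + $596 = $48,103.984928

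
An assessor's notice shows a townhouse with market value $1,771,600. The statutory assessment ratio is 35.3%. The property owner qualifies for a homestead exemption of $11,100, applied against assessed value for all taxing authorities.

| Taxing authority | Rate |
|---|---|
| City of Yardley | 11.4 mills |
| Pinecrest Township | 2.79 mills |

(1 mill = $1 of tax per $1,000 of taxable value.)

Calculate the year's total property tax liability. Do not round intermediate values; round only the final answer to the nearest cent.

$8,716.56

Assessed value = $1,771,600 × 0.353 = $625,374.8
Taxable value = $625,374.8 − $11,100 = $614,274.8
City of Yardley: $614,274.8 × 0.0114 = $7,002.73272
Pinecrest Township: $614,274.8 × 0.00279 = $1,713.826692
Total = $7,002.73272 + $1,713.826692 = $8,716.559412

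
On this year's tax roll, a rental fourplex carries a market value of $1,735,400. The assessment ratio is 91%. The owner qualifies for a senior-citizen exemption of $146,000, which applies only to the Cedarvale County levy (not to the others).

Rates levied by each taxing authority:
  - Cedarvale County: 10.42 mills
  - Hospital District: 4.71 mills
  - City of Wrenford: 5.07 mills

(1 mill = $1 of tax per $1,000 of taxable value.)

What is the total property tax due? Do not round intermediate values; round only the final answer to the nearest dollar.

$30,379

Assessed value = $1,735,400 × 0.91 = $1,579,214
Cedarvale County: ($1,579,214 − $146,000) × 0.01042 = $1,433,214 × 0.01042 = $14,934.08988
Hospital District: $1,579,214 × 0.00471 = $7,438.09794
City of Wrenford: $1,579,214 × 0.00507 = $8,006.61498
Total = $30,378.8028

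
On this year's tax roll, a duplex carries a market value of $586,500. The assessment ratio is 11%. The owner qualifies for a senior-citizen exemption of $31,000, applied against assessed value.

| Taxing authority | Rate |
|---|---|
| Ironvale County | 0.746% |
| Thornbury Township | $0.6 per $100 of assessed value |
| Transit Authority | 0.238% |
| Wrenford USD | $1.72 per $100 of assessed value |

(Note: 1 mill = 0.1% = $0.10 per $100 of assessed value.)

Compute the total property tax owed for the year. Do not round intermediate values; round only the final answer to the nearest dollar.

Assessed value = $586,500 × 0.11 = $64,515
Taxable value = $64,515 − $31,000 = $33,515
Ironvale County: $33,515 × 0.00746 = $250.0219
Thornbury Township: $33,515 × 0.006 = $201.09
Transit Authority: $33,515 × 0.00238 = $79.7657
Wrenford USD: $33,515 × 0.0172 = $576.458
Total = $1,107.3356

$1,107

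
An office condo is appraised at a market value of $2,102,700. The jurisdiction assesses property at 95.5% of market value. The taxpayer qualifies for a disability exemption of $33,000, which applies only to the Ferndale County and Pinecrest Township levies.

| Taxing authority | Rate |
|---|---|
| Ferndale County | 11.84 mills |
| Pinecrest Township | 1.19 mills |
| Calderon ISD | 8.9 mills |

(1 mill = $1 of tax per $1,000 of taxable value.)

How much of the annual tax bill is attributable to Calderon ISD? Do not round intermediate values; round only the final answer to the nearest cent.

Assessed value = $2,102,700 × 0.955 = $2,008,078.5
Calderon ISD taxable value = $2,008,078.5 (exemption does not apply)
Calderon ISD levy = $2,008,078.5 × 0.0089 = $17,871.89865

$17,871.90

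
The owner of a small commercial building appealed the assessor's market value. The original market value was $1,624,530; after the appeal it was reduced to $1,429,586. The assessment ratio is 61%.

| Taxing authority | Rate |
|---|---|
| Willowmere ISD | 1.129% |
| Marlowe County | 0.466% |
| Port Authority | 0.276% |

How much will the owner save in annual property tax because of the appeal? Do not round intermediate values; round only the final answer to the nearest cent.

Old assessed value = $1,624,530 × 0.61 = $990,963.3
New assessed value = $1,429,586 × 0.61 = $872,047.46
Combined rate = 0.01129 + 0.00466 + 0.00276 = 0.01871
Old tax = $990,963.3 × 0.01871 = $18,540.923343
New tax = $872,047.46 × 0.01871 = $16,316.0079766
Reduction = $18,540.923343 − $16,316.0079766 = $2,224.9153664

$2,224.92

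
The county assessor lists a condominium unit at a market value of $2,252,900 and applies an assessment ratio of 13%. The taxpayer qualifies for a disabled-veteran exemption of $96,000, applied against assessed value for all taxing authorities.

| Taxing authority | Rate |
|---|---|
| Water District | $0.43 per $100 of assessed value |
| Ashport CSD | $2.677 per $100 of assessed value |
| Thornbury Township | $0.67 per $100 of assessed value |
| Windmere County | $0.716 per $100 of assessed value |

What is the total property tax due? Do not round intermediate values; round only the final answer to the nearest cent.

$8,845.68

Assessed value = $2,252,900 × 0.13 = $292,877
Taxable value = $292,877 − $96,000 = $196,877
Water District: $196,877 × 0.0043 = $846.5711
Ashport CSD: $196,877 × 0.02677 = $5,270.39729
Thornbury Township: $196,877 × 0.0067 = $1,319.0759
Windmere County: $196,877 × 0.00716 = $1,409.63932
Total = $846.5711 + $5,270.39729 + $1,319.0759 + $1,409.63932 = $8,845.68361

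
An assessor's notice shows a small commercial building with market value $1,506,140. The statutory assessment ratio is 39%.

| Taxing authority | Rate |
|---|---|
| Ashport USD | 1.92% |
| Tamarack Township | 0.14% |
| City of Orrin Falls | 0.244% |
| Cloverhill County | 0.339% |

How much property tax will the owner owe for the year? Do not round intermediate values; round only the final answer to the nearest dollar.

$15,525

Assessed value = $1,506,140 × 0.39 = $587,394.6
Ashport USD: $587,394.6 × 0.0192 = $11,277.97632
Tamarack Township: $587,394.6 × 0.0014 = $822.35244
City of Orrin Falls: $587,394.6 × 0.00244 = $1,433.242824
Cloverhill County: $587,394.6 × 0.00339 = $1,991.267694
Total = $11,277.97632 + $822.35244 + $1,433.242824 + $1,991.267694 = $15,524.839278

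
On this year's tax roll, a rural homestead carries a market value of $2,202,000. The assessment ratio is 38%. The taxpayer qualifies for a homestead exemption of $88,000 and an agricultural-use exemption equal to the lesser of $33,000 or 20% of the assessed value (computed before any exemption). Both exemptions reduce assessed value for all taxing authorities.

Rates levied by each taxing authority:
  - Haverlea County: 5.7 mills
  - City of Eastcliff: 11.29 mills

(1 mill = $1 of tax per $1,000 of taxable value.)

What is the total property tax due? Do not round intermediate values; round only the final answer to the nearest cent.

$12,160.76

Assessed value = $2,202,000 × 0.38 = $836,760
Agricultural-use exemption = min($33,000, 20% × $836,760) = min($33,000, $167,352) = $33,000 (dollar cap binds)
Taxable value = $836,760 − $88,000 − $33,000 = $715,760
Haverlea County: $715,760 × 0.0057 = $4,079.832
City of Eastcliff: $715,760 × 0.01129 = $8,080.9304
Total = $12,160.7624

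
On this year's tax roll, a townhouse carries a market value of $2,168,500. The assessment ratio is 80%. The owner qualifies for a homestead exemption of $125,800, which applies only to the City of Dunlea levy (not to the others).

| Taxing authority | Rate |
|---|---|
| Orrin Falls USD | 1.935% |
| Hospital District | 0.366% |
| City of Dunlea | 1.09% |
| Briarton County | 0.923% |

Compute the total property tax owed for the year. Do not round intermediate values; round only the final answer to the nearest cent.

Assessed value = $2,168,500 × 0.8 = $1,734,800
Orrin Falls USD: $1,734,800 × 0.01935 = $33,568.38
Hospital District: $1,734,800 × 0.00366 = $6,349.368
City of Dunlea: ($1,734,800 − $125,800) × 0.0109 = $1,609,000 × 0.0109 = $17,538.1
Briarton County: $1,734,800 × 0.00923 = $16,012.204
Total = $73,468.052

$73,468.05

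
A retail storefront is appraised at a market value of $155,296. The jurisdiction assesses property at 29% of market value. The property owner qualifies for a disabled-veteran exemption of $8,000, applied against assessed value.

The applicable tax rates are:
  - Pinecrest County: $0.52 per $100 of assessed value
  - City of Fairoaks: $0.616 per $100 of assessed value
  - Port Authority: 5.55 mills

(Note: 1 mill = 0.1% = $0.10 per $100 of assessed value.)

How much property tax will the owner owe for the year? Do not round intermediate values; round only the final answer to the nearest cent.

$626.28

Assessed value = $155,296 × 0.29 = $45,035.84
Taxable value = $45,035.84 − $8,000 = $37,035.84
Pinecrest County: $37,035.84 × 0.0052 = $192.586368
City of Fairoaks: $37,035.84 × 0.00616 = $228.1407744
Port Authority: $37,035.84 × 0.00555 = $205.548912
Total = $626.2760544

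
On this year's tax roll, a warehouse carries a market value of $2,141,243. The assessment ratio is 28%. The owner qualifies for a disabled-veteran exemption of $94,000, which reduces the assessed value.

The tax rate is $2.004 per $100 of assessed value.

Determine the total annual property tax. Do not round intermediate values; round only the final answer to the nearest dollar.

$10,131

Assessed value = $2,141,243 × 0.28 = $599,548.04
Taxable value = $599,548.04 − $94,000 = $505,548.04
Tax = $505,548.04 × 0.02004 = $10,131.1827216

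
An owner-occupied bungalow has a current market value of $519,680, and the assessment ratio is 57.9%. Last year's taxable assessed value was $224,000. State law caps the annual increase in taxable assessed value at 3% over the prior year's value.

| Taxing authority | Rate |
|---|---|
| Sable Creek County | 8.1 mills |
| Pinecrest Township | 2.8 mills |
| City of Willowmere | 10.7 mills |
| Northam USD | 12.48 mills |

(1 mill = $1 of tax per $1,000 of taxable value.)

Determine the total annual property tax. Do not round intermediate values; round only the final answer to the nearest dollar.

$7,863

Uncapped assessed value = $519,680 × 0.579 = $300,894.72
Cap limit = $224,000 × 1.03 = $230,720
Taxable assessed value = min($300,894.72, $230,720) = $230,720 (cap binds)
Sable Creek County: $230,720 × 0.0081 = $1,868.832
Pinecrest Township: $230,720 × 0.0028 = $646.016
City of Willowmere: $230,720 × 0.0107 = $2,468.704
Northam USD: $230,720 × 0.01248 = $2,879.3856
Total = $7,862.9376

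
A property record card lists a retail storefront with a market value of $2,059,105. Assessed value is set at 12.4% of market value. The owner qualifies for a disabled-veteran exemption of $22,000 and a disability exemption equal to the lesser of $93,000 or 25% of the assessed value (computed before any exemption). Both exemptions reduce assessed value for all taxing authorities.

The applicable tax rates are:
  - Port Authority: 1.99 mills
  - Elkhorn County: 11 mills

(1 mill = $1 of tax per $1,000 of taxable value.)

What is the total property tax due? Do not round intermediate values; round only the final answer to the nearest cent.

$2,201.76

Assessed value = $2,059,105 × 0.124 = $255,329.02
Disability exemption = min($93,000, 25% × $255,329.02) = min($93,000, $63,832.255) = $63,832.255 (percentage binds)
Taxable value = $255,329.02 − $22,000 − $63,832.255 = $169,496.765
Port Authority: $169,496.765 × 0.00199 = $337.29856235
Elkhorn County: $169,496.765 × 0.011 = $1,864.464415
Total = $2,201.76297735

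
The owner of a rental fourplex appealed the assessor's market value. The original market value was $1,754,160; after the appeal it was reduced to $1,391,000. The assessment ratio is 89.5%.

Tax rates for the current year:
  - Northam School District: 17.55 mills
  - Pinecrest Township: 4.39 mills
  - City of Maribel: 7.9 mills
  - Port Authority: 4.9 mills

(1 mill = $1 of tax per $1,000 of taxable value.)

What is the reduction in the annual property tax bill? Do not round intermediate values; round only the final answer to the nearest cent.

$11,291.48

Old assessed value = $1,754,160 × 0.895 = $1,569,973.2
New assessed value = $1,391,000 × 0.895 = $1,244,945
Combined rate = 0.01755 + 0.00439 + 0.0079 + 0.0049 = 0.03474
Old tax = $1,569,973.2 × 0.03474 = $54,540.868968
New tax = $1,244,945 × 0.03474 = $43,249.3893
Reduction = $54,540.868968 − $43,249.3893 = $11,291.479668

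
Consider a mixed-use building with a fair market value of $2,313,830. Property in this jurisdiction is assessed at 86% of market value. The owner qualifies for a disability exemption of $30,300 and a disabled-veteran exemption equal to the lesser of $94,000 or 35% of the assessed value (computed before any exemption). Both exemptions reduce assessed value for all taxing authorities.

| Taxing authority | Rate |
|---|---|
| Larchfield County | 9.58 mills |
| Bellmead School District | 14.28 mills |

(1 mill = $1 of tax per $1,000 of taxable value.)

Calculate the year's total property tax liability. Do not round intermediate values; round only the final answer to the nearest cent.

Assessed value = $2,313,830 × 0.86 = $1,989,893.8
Disabled-veteran exemption = min($94,000, 35% × $1,989,893.8) = min($94,000, $696,462.83) = $94,000 (dollar cap binds)
Taxable value = $1,989,893.8 − $30,300 − $94,000 = $1,865,593.8
Larchfield County: $1,865,593.8 × 0.00958 = $17,872.388604
Bellmead School District: $1,865,593.8 × 0.01428 = $26,640.679464
Total = $44,513.068068

$44,513.07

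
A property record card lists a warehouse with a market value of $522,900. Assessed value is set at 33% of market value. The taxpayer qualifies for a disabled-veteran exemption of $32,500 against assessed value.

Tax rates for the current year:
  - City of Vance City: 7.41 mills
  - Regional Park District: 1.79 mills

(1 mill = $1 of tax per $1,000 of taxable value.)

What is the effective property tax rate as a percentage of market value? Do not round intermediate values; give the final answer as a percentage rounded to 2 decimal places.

0.25%

Assessed value = $522,900 × 0.33 = $172,557
Taxable value = $172,557 − $32,500 = $140,057
City of Vance City: $140,057 × 0.00741 = $1,037.82237
Regional Park District: $140,057 × 0.00179 = $250.70203
Total tax = $1,288.5244
Effective rate = $1,288.5244 ÷ $522,900 = 0.25% of market value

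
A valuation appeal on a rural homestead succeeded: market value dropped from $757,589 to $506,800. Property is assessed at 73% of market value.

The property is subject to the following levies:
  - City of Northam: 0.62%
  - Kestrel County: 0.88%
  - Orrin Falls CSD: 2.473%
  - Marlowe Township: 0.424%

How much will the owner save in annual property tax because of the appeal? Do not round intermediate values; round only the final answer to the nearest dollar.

$8,050

Old assessed value = $757,589 × 0.73 = $553,039.97
New assessed value = $506,800 × 0.73 = $369,964
Combined rate = 0.0062 + 0.0088 + 0.02473 + 0.00424 = 0.04397
Old tax = $553,039.97 × 0.04397 = $24,317.1674809
New tax = $369,964 × 0.04397 = $16,267.31708
Reduction = $24,317.1674809 − $16,267.31708 = $8,049.8504009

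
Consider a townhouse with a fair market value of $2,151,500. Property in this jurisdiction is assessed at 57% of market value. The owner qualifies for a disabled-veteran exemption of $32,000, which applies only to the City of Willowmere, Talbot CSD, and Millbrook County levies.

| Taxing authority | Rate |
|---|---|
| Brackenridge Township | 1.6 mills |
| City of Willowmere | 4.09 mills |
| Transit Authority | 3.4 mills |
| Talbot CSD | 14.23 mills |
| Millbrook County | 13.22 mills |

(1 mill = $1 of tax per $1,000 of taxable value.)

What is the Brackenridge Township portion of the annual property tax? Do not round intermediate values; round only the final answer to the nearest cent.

Assessed value = $2,151,500 × 0.57 = $1,226,355
Brackenridge Township taxable value = $1,226,355 (exemption does not apply)
Brackenridge Township levy = $1,226,355 × 0.0016 = $1,962.168

$1,962.17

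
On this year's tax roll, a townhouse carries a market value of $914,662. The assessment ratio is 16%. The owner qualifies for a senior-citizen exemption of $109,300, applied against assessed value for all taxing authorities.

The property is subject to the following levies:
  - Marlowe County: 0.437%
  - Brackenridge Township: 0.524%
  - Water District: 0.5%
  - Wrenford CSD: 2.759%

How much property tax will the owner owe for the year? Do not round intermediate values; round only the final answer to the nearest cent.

Assessed value = $914,662 × 0.16 = $146,345.92
Taxable value = $146,345.92 − $109,300 = $37,045.92
Marlowe County: $37,045.92 × 0.00437 = $161.8906704
Brackenridge Township: $37,045.92 × 0.00524 = $194.1206208
Water District: $37,045.92 × 0.005 = $185.2296
Wrenford CSD: $37,045.92 × 0.02759 = $1,022.0969328
Total = $161.8906704 + $194.1206208 + $185.2296 + $1,022.0969328 = $1,563.337824

$1,563.34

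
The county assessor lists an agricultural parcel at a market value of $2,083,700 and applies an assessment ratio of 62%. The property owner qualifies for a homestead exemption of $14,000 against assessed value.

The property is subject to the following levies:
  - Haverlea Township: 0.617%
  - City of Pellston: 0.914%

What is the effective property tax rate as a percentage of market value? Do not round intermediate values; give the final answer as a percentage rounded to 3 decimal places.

0.939%

Assessed value = $2,083,700 × 0.62 = $1,291,894
Taxable value = $1,291,894 − $14,000 = $1,277,894
Haverlea Township: $1,277,894 × 0.00617 = $7,884.60598
City of Pellston: $1,277,894 × 0.00914 = $11,679.95116
Total tax = $19,564.55714
Effective rate = $19,564.55714 ÷ $2,083,700 = 0.939% of market value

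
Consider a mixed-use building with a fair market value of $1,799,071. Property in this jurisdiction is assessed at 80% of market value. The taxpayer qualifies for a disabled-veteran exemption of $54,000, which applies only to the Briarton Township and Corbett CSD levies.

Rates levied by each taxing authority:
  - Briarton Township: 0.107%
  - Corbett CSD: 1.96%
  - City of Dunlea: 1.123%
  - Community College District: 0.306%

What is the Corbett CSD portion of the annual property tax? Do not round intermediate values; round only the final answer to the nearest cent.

Assessed value = $1,799,071 × 0.8 = $1,439,256.8
Corbett CSD taxable value = $1,439,256.8 − $54,000 = $1,385,256.8
Corbett CSD levy = $1,385,256.8 × 0.0196 = $27,151.03328

$27,151.03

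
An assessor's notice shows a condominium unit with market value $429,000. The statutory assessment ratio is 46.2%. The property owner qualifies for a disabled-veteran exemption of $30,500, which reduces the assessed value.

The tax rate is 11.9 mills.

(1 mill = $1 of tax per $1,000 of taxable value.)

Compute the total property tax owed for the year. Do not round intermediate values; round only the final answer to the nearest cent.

Assessed value = $429,000 × 0.462 = $198,198
Taxable value = $198,198 − $30,500 = $167,698
Tax = $167,698 × 0.0119 = $1,995.6062

$1,995.61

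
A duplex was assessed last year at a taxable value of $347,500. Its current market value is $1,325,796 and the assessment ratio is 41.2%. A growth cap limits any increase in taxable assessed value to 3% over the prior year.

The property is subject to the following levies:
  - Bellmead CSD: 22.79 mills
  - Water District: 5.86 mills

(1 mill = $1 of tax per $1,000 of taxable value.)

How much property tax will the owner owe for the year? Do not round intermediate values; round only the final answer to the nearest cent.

Uncapped assessed value = $1,325,796 × 0.412 = $546,227.952
Cap limit = $347,500 × 1.03 = $357,925
Taxable assessed value = min($546,227.952, $357,925) = $357,925 (cap binds)
Bellmead CSD: $357,925 × 0.02279 = $8,157.11075
Water District: $357,925 × 0.00586 = $2,097.4405
Total = $10,254.55125

$10,254.55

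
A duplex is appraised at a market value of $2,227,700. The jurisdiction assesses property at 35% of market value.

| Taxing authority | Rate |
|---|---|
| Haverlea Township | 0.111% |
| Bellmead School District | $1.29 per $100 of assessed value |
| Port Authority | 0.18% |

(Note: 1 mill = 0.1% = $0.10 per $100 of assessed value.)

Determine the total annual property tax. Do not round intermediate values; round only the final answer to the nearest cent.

$12,326.98

Assessed value = $2,227,700 × 0.35 = $779,695
Haverlea Township: $779,695 × 0.00111 = $865.46145
Bellmead School District: $779,695 × 0.0129 = $10,058.0655
Port Authority: $779,695 × 0.0018 = $1,403.451
Total = $12,326.97795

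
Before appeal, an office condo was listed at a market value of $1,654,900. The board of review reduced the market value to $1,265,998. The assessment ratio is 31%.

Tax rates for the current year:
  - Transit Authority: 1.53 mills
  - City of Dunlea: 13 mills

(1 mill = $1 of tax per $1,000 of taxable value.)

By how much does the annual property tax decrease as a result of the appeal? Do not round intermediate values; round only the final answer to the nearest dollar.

$1,752

Old assessed value = $1,654,900 × 0.31 = $513,019
New assessed value = $1,265,998 × 0.31 = $392,459.38
Combined rate = 0.00153 + 0.013 = 0.01453
Old tax = $513,019 × 0.01453 = $7,454.16607
New tax = $392,459.38 × 0.01453 = $5,702.4347914
Reduction = $7,454.16607 − $5,702.4347914 = $1,751.7312786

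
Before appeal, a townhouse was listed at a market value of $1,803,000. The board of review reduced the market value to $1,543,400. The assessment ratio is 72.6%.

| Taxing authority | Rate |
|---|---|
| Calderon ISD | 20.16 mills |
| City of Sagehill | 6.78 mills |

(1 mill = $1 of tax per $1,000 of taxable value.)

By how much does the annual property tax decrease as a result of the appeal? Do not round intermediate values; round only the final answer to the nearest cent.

Old assessed value = $1,803,000 × 0.726 = $1,308,978
New assessed value = $1,543,400 × 0.726 = $1,120,508.4
Combined rate = 0.02016 + 0.00678 = 0.02694
Old tax = $1,308,978 × 0.02694 = $35,263.86732
New tax = $1,120,508.4 × 0.02694 = $30,186.496296
Reduction = $35,263.86732 − $30,186.496296 = $5,077.371024

$5,077.37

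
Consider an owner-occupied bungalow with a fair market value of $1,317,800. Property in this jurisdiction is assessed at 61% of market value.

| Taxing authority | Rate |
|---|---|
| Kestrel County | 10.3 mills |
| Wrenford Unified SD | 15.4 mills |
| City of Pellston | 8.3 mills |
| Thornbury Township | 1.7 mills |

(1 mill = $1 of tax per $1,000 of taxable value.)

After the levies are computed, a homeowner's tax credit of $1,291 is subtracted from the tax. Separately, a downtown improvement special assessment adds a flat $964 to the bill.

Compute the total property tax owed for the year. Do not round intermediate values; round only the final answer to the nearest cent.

$28,370.73

Assessed value = $1,317,800 × 0.61 = $803,858
Kestrel County: $803,858 × 0.0103 = $8,279.7374
Wrenford Unified SD: $803,858 × 0.0154 = $12,379.4132
City of Pellston: $803,858 × 0.0083 = $6,672.0214
Thornbury Township: $803,858 × 0.0017 = $1,366.5586
Levies subtotal = $28,697.7306
After credit = $28,697.7306 − $1,291 = $27,406.7306
Total = $27,406.7306 + $964 = $28,370.7306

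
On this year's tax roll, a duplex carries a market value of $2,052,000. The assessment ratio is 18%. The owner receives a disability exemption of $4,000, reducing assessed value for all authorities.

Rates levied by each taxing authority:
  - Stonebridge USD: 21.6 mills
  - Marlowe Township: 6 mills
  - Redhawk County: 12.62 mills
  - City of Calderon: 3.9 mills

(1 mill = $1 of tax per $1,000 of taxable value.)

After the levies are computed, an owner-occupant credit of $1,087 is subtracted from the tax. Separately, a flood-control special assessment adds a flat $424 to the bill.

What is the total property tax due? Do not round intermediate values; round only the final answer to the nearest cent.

Assessed value = $2,052,000 × 0.18 = $369,360
Taxable value = $369,360 − $4,000 = $365,360
Stonebridge USD: $365,360 × 0.0216 = $7,891.776
Marlowe Township: $365,360 × 0.006 = $2,192.16
Redhawk County: $365,360 × 0.01262 = $4,610.8432
City of Calderon: $365,360 × 0.0039 = $1,424.904
Levies subtotal = $16,119.6832
After credit = $16,119.6832 − $1,087 = $15,032.6832
Total = $15,032.6832 + $424 = $15,456.6832

$15,456.68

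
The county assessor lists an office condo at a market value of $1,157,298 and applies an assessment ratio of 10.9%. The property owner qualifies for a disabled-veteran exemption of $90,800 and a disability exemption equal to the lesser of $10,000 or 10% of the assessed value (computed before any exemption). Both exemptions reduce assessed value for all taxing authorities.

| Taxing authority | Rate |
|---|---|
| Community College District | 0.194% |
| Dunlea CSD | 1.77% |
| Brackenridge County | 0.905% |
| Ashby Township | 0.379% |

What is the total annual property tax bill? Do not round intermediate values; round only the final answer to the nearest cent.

Assessed value = $1,157,298 × 0.109 = $126,145.482
Disability exemption = min($10,000, 10% × $126,145.482) = min($10,000, $12,614.5482) = $10,000 (dollar cap binds)
Taxable value = $126,145.482 − $90,800 − $10,000 = $25,345.482
Community College District: $25,345.482 × 0.00194 = $49.17023508
Dunlea CSD: $25,345.482 × 0.0177 = $448.6150314
Brackenridge County: $25,345.482 × 0.00905 = $229.3766121
Ashby Township: $25,345.482 × 0.00379 = $96.05937678
Total = $823.22125536

$823.22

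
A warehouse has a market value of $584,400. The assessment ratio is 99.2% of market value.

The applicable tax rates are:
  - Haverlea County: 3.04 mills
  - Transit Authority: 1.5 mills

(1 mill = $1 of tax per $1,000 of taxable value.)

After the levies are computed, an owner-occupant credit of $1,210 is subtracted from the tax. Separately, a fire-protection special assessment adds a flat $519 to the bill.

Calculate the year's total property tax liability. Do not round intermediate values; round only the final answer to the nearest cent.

$1,940.95

Assessed value = $584,400 × 0.992 = $579,724.8
Haverlea County: $579,724.8 × 0.00304 = $1,762.363392
Transit Authority: $579,724.8 × 0.0015 = $869.5872
Levies subtotal = $2,631.950592
After credit = $2,631.950592 − $1,210 = $1,421.950592
Total = $1,421.950592 + $519 = $1,940.950592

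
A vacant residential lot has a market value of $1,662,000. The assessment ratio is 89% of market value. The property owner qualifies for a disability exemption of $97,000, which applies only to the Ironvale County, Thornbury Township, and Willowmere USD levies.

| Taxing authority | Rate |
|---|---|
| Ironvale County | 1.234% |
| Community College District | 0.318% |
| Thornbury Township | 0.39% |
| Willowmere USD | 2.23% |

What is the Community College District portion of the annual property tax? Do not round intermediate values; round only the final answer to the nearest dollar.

Assessed value = $1,662,000 × 0.89 = $1,479,180
Community College District taxable value = $1,479,180 (exemption does not apply)
Community College District levy = $1,479,180 × 0.00318 = $4,703.7924

$4,704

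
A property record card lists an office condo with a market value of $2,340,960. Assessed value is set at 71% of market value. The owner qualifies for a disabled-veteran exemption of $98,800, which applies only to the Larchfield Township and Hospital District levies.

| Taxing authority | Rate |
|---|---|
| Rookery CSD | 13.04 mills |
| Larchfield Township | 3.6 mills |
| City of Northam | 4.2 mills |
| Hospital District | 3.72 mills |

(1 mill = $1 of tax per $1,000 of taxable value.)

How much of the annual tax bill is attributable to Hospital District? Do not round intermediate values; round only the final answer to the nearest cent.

$5,815.41

Assessed value = $2,340,960 × 0.71 = $1,662,081.6
Hospital District taxable value = $1,662,081.6 − $98,800 = $1,563,281.6
Hospital District levy = $1,563,281.6 × 0.00372 = $5,815.407552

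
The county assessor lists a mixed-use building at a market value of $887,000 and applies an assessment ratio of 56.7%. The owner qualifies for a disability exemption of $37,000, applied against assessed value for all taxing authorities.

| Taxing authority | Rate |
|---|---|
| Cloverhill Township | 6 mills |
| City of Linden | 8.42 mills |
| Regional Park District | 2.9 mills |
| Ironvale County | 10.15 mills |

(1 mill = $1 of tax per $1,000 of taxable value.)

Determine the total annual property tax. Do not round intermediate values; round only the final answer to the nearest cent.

$12,799.07

Assessed value = $887,000 × 0.567 = $502,929
Taxable value = $502,929 − $37,000 = $465,929
Cloverhill Township: $465,929 × 0.006 = $2,795.574
City of Linden: $465,929 × 0.00842 = $3,923.12218
Regional Park District: $465,929 × 0.0029 = $1,351.1941
Ironvale County: $465,929 × 0.01015 = $4,729.17935
Total = $2,795.574 + $3,923.12218 + $1,351.1941 + $4,729.17935 = $12,799.06963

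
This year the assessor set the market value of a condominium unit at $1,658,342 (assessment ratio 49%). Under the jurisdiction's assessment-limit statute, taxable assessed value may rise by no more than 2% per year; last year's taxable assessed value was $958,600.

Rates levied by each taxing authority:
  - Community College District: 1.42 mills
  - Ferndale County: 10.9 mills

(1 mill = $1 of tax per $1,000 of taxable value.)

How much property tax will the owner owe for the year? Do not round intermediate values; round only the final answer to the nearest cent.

Uncapped assessed value = $1,658,342 × 0.49 = $812,587.58
Cap limit = $958,600 × 1.02 = $977,772
Taxable assessed value = min($812,587.58, $977,772) = $812,587.58 (cap does not bind)
Community College District: $812,587.58 × 0.00142 = $1,153.8743636
Ferndale County: $812,587.58 × 0.0109 = $8,857.204622
Total = $10,011.0789856

$10,011.08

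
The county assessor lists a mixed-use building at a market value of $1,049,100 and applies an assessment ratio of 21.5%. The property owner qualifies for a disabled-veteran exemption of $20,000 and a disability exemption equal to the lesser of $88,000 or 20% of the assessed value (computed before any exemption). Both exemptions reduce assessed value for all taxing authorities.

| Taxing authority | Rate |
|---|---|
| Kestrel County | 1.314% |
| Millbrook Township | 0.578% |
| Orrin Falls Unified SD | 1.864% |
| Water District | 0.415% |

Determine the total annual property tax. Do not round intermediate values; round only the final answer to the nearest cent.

$6,692.17

Assessed value = $1,049,100 × 0.215 = $225,556.5
Disability exemption = min($88,000, 20% × $225,556.5) = min($88,000, $45,111.3) = $45,111.3 (percentage binds)
Taxable value = $225,556.5 − $20,000 − $45,111.3 = $160,445.2
Kestrel County: $160,445.2 × 0.01314 = $2,108.249928
Millbrook Township: $160,445.2 × 0.00578 = $927.373256
Orrin Falls Unified SD: $160,445.2 × 0.01864 = $2,990.698528
Water District: $160,445.2 × 0.00415 = $665.84758
Total = $6,692.169292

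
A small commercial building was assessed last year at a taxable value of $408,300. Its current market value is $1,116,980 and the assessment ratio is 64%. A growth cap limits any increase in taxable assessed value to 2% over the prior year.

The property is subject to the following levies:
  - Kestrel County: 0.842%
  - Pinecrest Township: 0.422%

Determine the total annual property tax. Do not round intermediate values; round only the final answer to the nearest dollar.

Uncapped assessed value = $1,116,980 × 0.64 = $714,867.2
Cap limit = $408,300 × 1.02 = $416,466
Taxable assessed value = min($714,867.2, $416,466) = $416,466 (cap binds)
Kestrel County: $416,466 × 0.00842 = $3,506.64372
Pinecrest Township: $416,466 × 0.00422 = $1,757.48652
Total = $5,264.13024

$5,264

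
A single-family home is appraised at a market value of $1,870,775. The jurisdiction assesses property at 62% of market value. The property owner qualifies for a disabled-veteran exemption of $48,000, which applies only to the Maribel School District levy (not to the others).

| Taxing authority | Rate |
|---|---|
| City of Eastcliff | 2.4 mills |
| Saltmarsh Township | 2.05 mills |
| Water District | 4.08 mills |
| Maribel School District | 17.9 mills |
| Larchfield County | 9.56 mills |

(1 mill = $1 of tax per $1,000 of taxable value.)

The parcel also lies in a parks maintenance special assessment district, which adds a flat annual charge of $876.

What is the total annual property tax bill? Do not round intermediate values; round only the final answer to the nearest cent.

Assessed value = $1,870,775 × 0.62 = $1,159,880.5
City of Eastcliff: $1,159,880.5 × 0.0024 = $2,783.7132
Saltmarsh Township: $1,159,880.5 × 0.00205 = $2,377.755025
Water District: $1,159,880.5 × 0.00408 = $4,732.31244
Maribel School District: ($1,159,880.5 − $48,000) × 0.0179 = $1,111,880.5 × 0.0179 = $19,902.66095
Larchfield County: $1,159,880.5 × 0.00956 = $11,088.45758
Levies subtotal = $40,884.899195
Total = $40,884.899195 + $876 = $41,760.899195

$41,760.90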